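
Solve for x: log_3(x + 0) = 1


Convert to exponential form: x + 0 = 3^1 = 3
x = 3 - 0 = 3
Check: log_3(3 + 0) = log_3(3) = log_3(3) = 1 ✓

x = 3


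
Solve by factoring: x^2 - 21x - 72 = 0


We need two numbers that multiply to -72 and add to -21.
Those numbers are -24 and 3 (since (-24) * 3 = -72 and (-24) + 3 = -21).
So x^2 - 21x - 72 = (x - 24)(x + 3) = 0
Setting each factor to zero: x = 24 or x = -3

x = -3, x = 24


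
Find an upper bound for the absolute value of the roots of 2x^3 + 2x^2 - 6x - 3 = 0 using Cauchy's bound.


Cauchy's bound: all roots r satisfy |r| <= 1 + max(|a_i/a_n|) for i = 0,...,n-1
where a_n is the leading coefficient.

Coefficients: [2, 2, -6, -3]
Leading coefficient a_n = 2
Ratios |a_i/a_n|: 1, 3, 3/2
Maximum ratio: 3
Cauchy's bound: |r| <= 1 + 3 = 4

Upper bound = 4


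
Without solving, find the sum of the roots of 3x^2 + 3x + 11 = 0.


By Vieta's formulas for ax^2 + bx + c = 0:
  Sum of roots = -b/a
  Product of roots = c/a

Here a = 3, b = 3, c = 11
Sum = -(3)/3 = -1
Product = 11/3 = 11/3

Sum = -1


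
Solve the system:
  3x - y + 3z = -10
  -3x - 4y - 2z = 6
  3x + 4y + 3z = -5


Using Cramer's rule. Expand each determinant along the first row.
D  = 3*[(-4)*3 - (-2)*4] - (-1)*[(-3)*3 - (-2)*3] + 3*[(-3)*4 - (-4)*3]
  = 3*(-4) - (-1)*(-3) + 3*(0) = -15
Dx = (-10)*[(-4)*3 - (-2)*4] - (-1)*[6*3 - (-2)*(-5)] + 3*[6*4 - (-4)*(-5)]
  = (-10)*(-4) - (-1)*(8) + 3*(4) = 60
Dy = 3*[6*3 - (-2)*(-5)] - (-10)*[(-3)*3 - (-2)*3] + 3*[(-3)*(-5) - 6*3]
  = 3*(8) - (-10)*(-3) + 3*(-3) = -15
Dz = 3*[(-4)*(-5) - 6*4] - (-1)*[(-3)*(-5) - 6*3] + (-10)*[(-3)*4 - (-4)*3]
  = 3*(-4) - (-1)*(-3) + (-10)*(0) = -15
x = Dx/D = 60/-15 = -4, y = Dy/D = -15/-15 = 1, z = Dz/D = -15/-15 = 1
Check eq1: (3)(-4) + (-1)(1) + (3)(1) = -10 = -10 ✓
Check eq2: (-3)(-4) + (-4)(1) + (-2)(1) = 6 = 6 ✓
Check eq3: (3)(-4) + (4)(1) + (3)(1) = -5 = -5 ✓

x = -4, y = 1, z = 1


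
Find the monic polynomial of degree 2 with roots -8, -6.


A monic polynomial with roots -8, -6 is:
p(x) = (x + 8)(x + 6)
After multiplying by (x + 8): x + 8
After multiplying by (x + 6): x^2 + 14x + 48

x^2 + 14x + 48


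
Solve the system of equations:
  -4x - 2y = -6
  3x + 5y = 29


Using Cramer's rule:
Determinant D = (-4)(5) - (3)(-2) = -20 + 6 = -14
Dx = (-6)(5) - (29)(-2) = -30 + 58 = 28
Dy = (-4)(29) - (3)(-6) = -116 + 18 = -98
x = Dx/D = 28/-14 = -2
y = Dy/D = -98/-14 = 7

x = -2, y = 7


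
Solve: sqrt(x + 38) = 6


Square both sides: x + 38 = 6^2 = 36
x = 36 - 38 = -2
x = -2
Check: sqrt(1*(-2) + 38) = sqrt(36) = 6 ✓

x = -2


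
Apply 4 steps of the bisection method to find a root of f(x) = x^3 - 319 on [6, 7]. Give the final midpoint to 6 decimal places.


f(x) = x^3 - 319
f(6) = -103 < 0
f(7) = 24 > 0

Step 1: midpoint = (6.000000 + 7.000000)/2 = 6.500000
  f(6.500000) = -44.375000
  f(mid) < 0, so root is in [6.500000, 7.000000]

Step 2: midpoint = (6.500000 + 7.000000)/2 = 6.750000
  f(6.750000) = -11.453125
  f(mid) < 0, so root is in [6.750000, 7.000000]

Step 3: midpoint = (6.750000 + 7.000000)/2 = 6.875000
  f(6.875000) = 5.951172
  f(mid) > 0, so root is in [6.750000, 6.875000]

Step 4: midpoint = (6.750000 + 6.875000)/2 = 6.812500
  f(6.812500) = -2.830811
  f(mid) < 0, so root is in [6.812500, 6.875000]

midpoint = 6.812500


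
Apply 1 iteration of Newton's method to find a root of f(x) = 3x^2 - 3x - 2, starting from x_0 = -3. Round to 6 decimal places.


Newton's method: x_(n+1) = x_n - f(x_n)/f'(x_n)
f(x) = 3x^2 - 3x - 2
f'(x) = 6x - 3

Iteration 1:
  f(-3.000000) = 34.000000
  f'(-3.000000) = -21.000000
  x_1 = -3.000000 - (34.000000)/(-21.000000) = -1.380952

x_1 = -1.380952


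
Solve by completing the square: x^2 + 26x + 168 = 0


Start: x^2 + 26x + 168 = 0
Move constant: x^2 + 26x = -168
Half of 26 is 13, squared is 169
Add 169 to both sides: x^2 + 26x + 169 = 1
(x + 13)^2 = 1
x + 13 = ±1
x = -13 + 1 = -12 or x = -13 - 1 = -14

x = -14, x = -12


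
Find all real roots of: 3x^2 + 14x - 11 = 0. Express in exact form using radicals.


Using the quadratic formula: x = (-b ± sqrt(b^2 - 4ac)) / (2a)
Here a = 3, b = 14, c = -11
Discriminant = b^2 - 4ac = 14^2 - 4(3)(-11) = 196 + 132 = 328
Since discriminant = 328 > 0, there are two real roots.
x = (-14 ± 2*sqrt(82)) / 6
Simplifying: x = (-7 ± sqrt(82)) / 3
Numerically: x ≈ 0.6851 or x ≈ -5.3518

x = (-7 + sqrt(82)) / 3 or x = (-7 - sqrt(82)) / 3


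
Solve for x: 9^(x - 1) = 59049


Express both sides with the same base.
59049 = 9^5
Since the bases match, equate exponents: x - 1 = 5
So x = 5 - (-1) = 6

x = 6


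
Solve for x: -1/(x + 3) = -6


Multiply both sides by (x + 3): -1 = -6(x + 3)
Distribute: -1 = -6x - 18
-6x = -1 + 18 = 17
x = -17/6

x = -17/6


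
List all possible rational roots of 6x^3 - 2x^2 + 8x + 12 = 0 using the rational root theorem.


Rational root theorem: possible roots are ±p/q where:
  p divides the constant term (12): p ∈ {1, 2, 3, 4, 6, 12}
  q divides the leading coefficient (6): q ∈ {1, 2, 3, 6}

All possible rational roots: -12, -6, -4, -3, -2, -3/2, -4/3, -1, -2/3, -1/2, -1/3, -1/6, 1/6, 1/3, 1/2, 2/3, 1, 4/3, 3/2, 2, 3, 4, 6, 12

-12, -6, -4, -3, -2, -3/2, -4/3, -1, -2/3, -1/2, -1/3, -1/6, 1/6, 1/3, 1/2, 2/3, 1, 4/3, 3/2, 2, 3, 4, 6, 12


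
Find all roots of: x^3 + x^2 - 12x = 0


The constant term is 0, so x = 0 is a root. Factor out x:
  x^2 + x - 12 = 0
Solve the quadratic x^2 + x - 12 = 0: discriminant = 1^2 - 4(1)(-12) = 1 + 48 = 49.
sqrt(49) = 7, so x = (-1 ± 7)/2: x = 3 or x = -4.
Collecting all roots found:

x = -4, x = 0, x = 3


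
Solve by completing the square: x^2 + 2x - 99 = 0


Start: x^2 + 2x - 99 = 0
Move constant: x^2 + 2x = 99
Half of 2 is 1, squared is 1
Add 1 to both sides: x^2 + 2x + 1 = 100
(x + 1)^2 = 100
x + 1 = ±10
x = -1 + 10 = 9 or x = -1 - 10 = -11

x = -11, x = 9


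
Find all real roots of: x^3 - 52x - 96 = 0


Let p(x) = x^3 - 52x - 96. By the rational root theorem (leading coefficient 1), any rational root is an integer divisor of 96: try ±1, ±2, ... in turn.
Test x = 1: value = -147 ≠ 0.
Test x = -1: value = -45 ≠ 0.
Test x = 2: value = -192 ≠ 0.
Test x = -2: value = 0 ✓, so (x + 2) is a factor.
Synthetic division by (x + 2): bring down 1; 1(-2) + 0 = -2; (-2)(-2) - 52 = -48; (-48)(-2) - 96 = 0 → quotient x^2 - 2x - 48, remainder 0.
Solve the quadratic x^2 - 2x - 48 = 0: discriminant = (-2)^2 - 4(1)(-48) = 4 + 192 = 196.
sqrt(196) = 14, so x = (2 ± 14)/2: x = 8 or x = -6.

x = -6, x = -2, x = 8


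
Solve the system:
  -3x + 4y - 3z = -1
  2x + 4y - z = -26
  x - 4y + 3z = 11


Using Cramer's rule. Expand each determinant along the first row.
D  = (-3)*[4*3 - (-1)*(-4)] - 4*[2*3 - (-1)*1] + (-3)*[2*(-4) - 4*1]
  = (-3)*(8) - 4*(7) + (-3)*(-12) = -16
Dx = (-1)*[4*3 - (-1)*(-4)] - 4*[(-26)*3 - (-1)*11] + (-3)*[(-26)*(-4) - 4*11]
  = (-1)*(8) - 4*(-67) + (-3)*(60) = 80
Dy = (-3)*[(-26)*3 - (-1)*11] - (-1)*[2*3 - (-1)*1] + (-3)*[2*11 - (-26)*1]
  = (-3)*(-67) - (-1)*(7) + (-3)*(48) = 64
Dz = (-3)*[4*11 - (-26)*(-4)] - 4*[2*11 - (-26)*1] + (-1)*[2*(-4) - 4*1]
  = (-3)*(-60) - 4*(48) + (-1)*(-12) = 0
x = Dx/D = 80/-16 = -5, y = Dy/D = 64/-16 = -4, z = Dz/D = 0/-16 = 0
Check eq1: (-3)(-5) + (4)(-4) + (-3)(0) = -1 = -1 ✓
Check eq2: (2)(-5) + (4)(-4) + (-1)(0) = -26 = -26 ✓
Check eq3: (1)(-5) + (-4)(-4) + (3)(0) = 11 = 11 ✓

x = -5, y = -4, z = 0


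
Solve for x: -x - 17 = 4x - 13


Starting with: -x - 17 = 4x - 13
Move all x terms to left: (-1 - 4)x = -13 + 17
Simplify: -5x = 4
Divide both sides by -5: x = -4/5

x = -4/5


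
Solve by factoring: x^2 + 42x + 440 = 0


We need two numbers that multiply to 440 and add to 42.
Those numbers are 20 and 22 (since 20 * 22 = 440 and 20 + 22 = 42).
So x^2 + 42x + 440 = (x + 20)(x + 22) = 0
Setting each factor to zero: x = -20 or x = -22

x = -22, x = -20


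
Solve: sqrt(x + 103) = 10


Square both sides: x + 103 = 10^2 = 100
x = 100 - 103 = -3
x = -3
Check: sqrt(1*(-3) + 103) = sqrt(100) = 10 ✓

x = -3


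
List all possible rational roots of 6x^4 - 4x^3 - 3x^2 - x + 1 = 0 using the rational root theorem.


Rational root theorem: possible roots are ±p/q where:
  p divides the constant term (1): p ∈ {1}
  q divides the leading coefficient (6): q ∈ {1, 2, 3, 6}

All possible rational roots: -1, -1/2, -1/3, -1/6, 1/6, 1/3, 1/2, 1

-1, -1/2, -1/3, -1/6, 1/6, 1/3, 1/2, 1


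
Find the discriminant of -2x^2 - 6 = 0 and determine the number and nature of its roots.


For ax^2 + bx + c = 0, discriminant D = b^2 - 4ac
Here a = -2, b = 0, c = -6
D = (0)^2 - 4(-2)(-6) = 0 - 48 = -48

D = -48 < 0
The equation has no real roots (2 complex conjugate roots).

Discriminant = -48, no real roots (2 complex conjugate roots)


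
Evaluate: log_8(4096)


We need the exponent such that 8^? = 4096
8^4 = 4096
Therefore log_8(4096) = 4

4


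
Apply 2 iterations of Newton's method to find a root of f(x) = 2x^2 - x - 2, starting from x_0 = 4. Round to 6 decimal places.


Newton's method: x_(n+1) = x_n - f(x_n)/f'(x_n)
f(x) = 2x^2 - x - 2
f'(x) = 4x - 1

Iteration 1:
  f(4.000000) = 26.000000
  f'(4.000000) = 15.000000
  x_1 = 4.000000 - (26.000000)/(15.000000) = 2.266667

Iteration 2:
  f(2.266667) = 6.008889
  f'(2.266667) = 8.066667
  x_2 = 2.266667 - (6.008889)/(8.066667) = 1.521763

x_2 = 1.521763


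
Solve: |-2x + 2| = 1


An absolute value equation |expr| = 1 gives two cases:
Case 1: -2x + 2 = 1
  -2x = -1, so x = 1/2
Case 2: -2x + 2 = -1
  -2x = -3, so x = 3/2

x = 1/2, x = 3/2


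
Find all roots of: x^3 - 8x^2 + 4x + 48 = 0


Let p(x) = x^3 - 8x^2 + 4x + 48. By the rational root theorem (leading coefficient 1), any rational root is an integer divisor of 48: try ±1, ±2, ... in turn.
Test x = 1: value = 45 ≠ 0.
Test x = -1: value = 35 ≠ 0.
Test x = 2: value = 32 ≠ 0.
Test x = -2: value = 0 ✓, so (x + 2) is a factor.
Synthetic division by (x + 2): bring down 1; 1(-2) - 8 = -10; (-10)(-2) + 4 = 24; 24(-2) + 48 = 0 → quotient x^2 - 10x + 24, remainder 0.
Solve the quadratic x^2 - 10x + 24 = 0: discriminant = (-10)^2 - 4(1)(24) = 100 - 96 = 4.
sqrt(4) = 2, so x = (10 ± 2)/2: x = 6 or x = 4.
Collecting all roots found:

x = -2, x = 4, x = 6


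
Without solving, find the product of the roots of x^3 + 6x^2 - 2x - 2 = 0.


By Vieta's formulas for x^3 + bx^2 + cx + d = 0:
  r1 + r2 + r3 = -b/a = -6
  r1*r2 + r1*r3 + r2*r3 = c/a = -2
  r1*r2*r3 = -d/a = 2


Product = 2


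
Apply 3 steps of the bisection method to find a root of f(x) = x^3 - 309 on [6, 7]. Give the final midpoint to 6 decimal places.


f(x) = x^3 - 309
f(6) = -93 < 0
f(7) = 34 > 0

Step 1: midpoint = (6.000000 + 7.000000)/2 = 6.500000
  f(6.500000) = -34.375000
  f(mid) < 0, so root is in [6.500000, 7.000000]

Step 2: midpoint = (6.500000 + 7.000000)/2 = 6.750000
  f(6.750000) = -1.453125
  f(mid) < 0, so root is in [6.750000, 7.000000]

Step 3: midpoint = (6.750000 + 7.000000)/2 = 6.875000
  f(6.875000) = 15.951172
  f(mid) > 0, so root is in [6.750000, 6.875000]

midpoint = 6.875000


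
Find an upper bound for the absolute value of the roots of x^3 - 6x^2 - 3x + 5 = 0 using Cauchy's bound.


Cauchy's bound: all roots r satisfy |r| <= 1 + max(|a_i/a_n|) for i = 0,...,n-1
where a_n is the leading coefficient.

Coefficients: [1, -6, -3, 5]
Leading coefficient a_n = 1
Ratios |a_i/a_n|: 6, 3, 5
Maximum ratio: 6
Cauchy's bound: |r| <= 1 + 6 = 7

Upper bound = 7


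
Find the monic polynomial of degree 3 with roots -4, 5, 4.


A monic polynomial with roots -4, 5, 4 is:
p(x) = (x + 4)(x - 5)(x - 4)
After multiplying by (x + 4): x + 4
After multiplying by (x - 5): x^2 - x - 20
After multiplying by (x - 4): x^3 - 5x^2 - 16x + 80

x^3 - 5x^2 - 16x + 80


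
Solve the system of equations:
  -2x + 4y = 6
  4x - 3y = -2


Using Cramer's rule:
Determinant D = (-2)(-3) - (4)(4) = 6 - 16 = -10
Dx = (6)(-3) - (-2)(4) = -18 + 8 = -10
Dy = (-2)(-2) - (4)(6) = 4 - 24 = -20
x = Dx/D = -10/-10 = 1
y = Dy/D = -20/-10 = 2

x = 1, y = 2


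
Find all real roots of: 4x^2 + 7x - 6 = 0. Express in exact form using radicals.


Using the quadratic formula: x = (-b ± sqrt(b^2 - 4ac)) / (2a)
Here a = 4, b = 7, c = -6
Discriminant = b^2 - 4ac = 7^2 - 4(4)(-6) = 49 + 96 = 145
Since discriminant = 145 > 0, there are two real roots.
x = (-7 ± sqrt(145)) / 8
Numerically: x ≈ 0.6302 or x ≈ -2.3802

x = (-7 + sqrt(145)) / 8 or x = (-7 - sqrt(145)) / 8


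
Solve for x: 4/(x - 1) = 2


Multiply both sides by (x - 1): 4 = 2(x - 1)
Distribute: 4 = 2x - 2
2x = 4 + 2 = 6
x = 3

x = 3


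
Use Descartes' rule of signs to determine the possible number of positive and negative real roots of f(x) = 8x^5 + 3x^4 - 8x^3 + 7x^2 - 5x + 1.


Descartes' rule of signs:

For positive roots, count sign changes in f(x) = 8x^5 + 3x^4 - 8x^3 + 7x^2 - 5x + 1:
Signs of coefficients: +, +, -, +, -, +
Number of sign changes: 4
Possible positive real roots: 4, 2, 0

For negative roots, examine f(-x) = -8x^5 + 3x^4 + 8x^3 + 7x^2 + 5x + 1:
Signs of coefficients: -, +, +, +, +, +
Number of sign changes: 1
Possible negative real roots: 1

Positive roots: 4 or 2 or 0; Negative roots: 1


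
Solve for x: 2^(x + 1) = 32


Express both sides with the same base.
32 = 2^5
Since the bases match, equate exponents: x + 1 = 5
So x = 5 - (1) = 4

x = 4


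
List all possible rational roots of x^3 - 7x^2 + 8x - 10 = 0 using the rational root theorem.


Rational root theorem: possible roots are ±p/q where:
  p divides the constant term (-10): p ∈ {1, 2, 5, 10}
  q divides the leading coefficient (1): q ∈ {1}

All possible rational roots: -10, -5, -2, -1, 1, 2, 5, 10

-10, -5, -2, -1, 1, 2, 5, 10


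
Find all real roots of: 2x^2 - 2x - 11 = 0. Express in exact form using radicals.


Using the quadratic formula: x = (-b ± sqrt(b^2 - 4ac)) / (2a)
Here a = 2, b = -2, c = -11
Discriminant = b^2 - 4ac = (-2)^2 - 4(2)(-11) = 4 + 88 = 92
Since discriminant = 92 > 0, there are two real roots.
x = (2 ± 2*sqrt(23)) / 4
Simplifying: x = (1 ± sqrt(23)) / 2
Numerically: x ≈ 2.8979 or x ≈ -1.8979

x = (1 + sqrt(23)) / 2 or x = (1 - sqrt(23)) / 2


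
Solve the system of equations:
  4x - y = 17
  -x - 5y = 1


Using Cramer's rule:
Determinant D = (4)(-5) - (-1)(-1) = -20 - 1 = -21
Dx = (17)(-5) - (1)(-1) = -85 + 1 = -84
Dy = (4)(1) - (-1)(17) = 4 + 17 = 21
x = Dx/D = -84/-21 = 4
y = Dy/D = 21/-21 = -1

x = 4, y = -1


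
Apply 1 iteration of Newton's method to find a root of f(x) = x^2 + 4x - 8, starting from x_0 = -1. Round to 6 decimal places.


Newton's method: x_(n+1) = x_n - f(x_n)/f'(x_n)
f(x) = x^2 + 4x - 8
f'(x) = 2x + 4

Iteration 1:
  f(-1.000000) = -11.000000
  f'(-1.000000) = 2.000000
  x_1 = -1.000000 - (-11.000000)/(2.000000) = 4.500000

x_1 = 4.500000


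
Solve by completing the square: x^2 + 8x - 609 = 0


Start: x^2 + 8x - 609 = 0
Move constant: x^2 + 8x = 609
Half of 8 is 4, squared is 16
Add 16 to both sides: x^2 + 8x + 16 = 625
(x + 4)^2 = 625
x + 4 = ±25
x = -4 + 25 = 21 or x = -4 - 25 = -29

x = -29, x = 21


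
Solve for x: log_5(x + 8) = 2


Convert to exponential form: x + 8 = 5^2 = 25
x = 25 - 8 = 17
Check: log_5(17 + 8) = log_5(25) = log_5(25) = 2 ✓

x = 17


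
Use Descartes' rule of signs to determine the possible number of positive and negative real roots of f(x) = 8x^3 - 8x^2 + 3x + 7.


Descartes' rule of signs:

For positive roots, count sign changes in f(x) = 8x^3 - 8x^2 + 3x + 7:
Signs of coefficients: +, -, +, +
Number of sign changes: 2
Possible positive real roots: 2, 0

For negative roots, examine f(-x) = -8x^3 - 8x^2 - 3x + 7:
Signs of coefficients: -, -, -, +
Number of sign changes: 1
Possible negative real roots: 1

Positive roots: 2 or 0; Negative roots: 1


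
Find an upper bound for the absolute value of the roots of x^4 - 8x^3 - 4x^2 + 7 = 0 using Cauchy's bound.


Cauchy's bound: all roots r satisfy |r| <= 1 + max(|a_i/a_n|) for i = 0,...,n-1
where a_n is the leading coefficient.

Coefficients: [1, -8, -4, 0, 7]
Leading coefficient a_n = 1
Ratios |a_i/a_n|: 8, 4, 0, 7
Maximum ratio: 8
Cauchy's bound: |r| <= 1 + 8 = 9

Upper bound = 9


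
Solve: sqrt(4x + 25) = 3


Square both sides: 4x + 25 = 3^2 = 9
4x = 9 - 25 = -16
x = -4
Check: sqrt(4*(-4) + 25) = sqrt(9) = 3 ✓

x = -4


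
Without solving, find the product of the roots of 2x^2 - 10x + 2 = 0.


By Vieta's formulas for ax^2 + bx + c = 0:
  Sum of roots = -b/a
  Product of roots = c/a

Here a = 2, b = -10, c = 2
Sum = -(-10)/2 = 5
Product = 2/2 = 1

Product = 1


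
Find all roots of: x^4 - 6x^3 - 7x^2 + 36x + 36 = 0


Let p(x) = x^4 - 6x^3 - 7x^2 + 36x + 36. By the rational root theorem (leading coefficient 1), any rational root is an integer divisor of 36: try ±1, ±2, ... in turn.
Test x = 1: value = 60 ≠ 0.
Test x = -1: value = 0 ✓, so (x + 1) is a factor.
Synthetic division by (x + 1): bring down 1; 1(-1) - 6 = -7; (-7)(-1) - 7 = 0; 0(-1) + 36 = 36; 36(-1) + 36 = 0 → quotient x^3 - 7x^2 + 36, remainder 0.
Continue with the quotient x^3 - 7x^2 + 36 (candidates must divide 36; re-test x = -1 first in case it repeats).
Test x = -1: value = 28 ≠ 0.
Test x = 2: value = 16 ≠ 0.
Test x = -2: value = 0 ✓, so (x + 2) is a factor.
Synthetic division by (x + 2): bring down 1; 1(-2) - 7 = -9; (-9)(-2) + 0 = 18; 18(-2) + 36 = 0 → quotient x^2 - 9x + 18, remainder 0.
Solve the quadratic x^2 - 9x + 18 = 0: discriminant = (-9)^2 - 4(1)(18) = 81 - 72 = 9.
sqrt(9) = 3, so x = (9 ± 3)/2: x = 6 or x = 3.
Collecting all roots found:

x = -2, x = -1, x = 3, x = 6


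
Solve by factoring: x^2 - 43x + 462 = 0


We need two numbers that multiply to 462 and add to -43.
Those numbers are -22 and -21 (since (-22) * (-21) = 462 and (-22) + (-21) = -43).
So x^2 - 43x + 462 = (x - 22)(x - 21) = 0
Setting each factor to zero: x = 22 or x = 21

x = 21, x = 22


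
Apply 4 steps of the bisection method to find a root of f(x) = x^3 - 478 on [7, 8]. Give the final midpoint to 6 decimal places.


f(x) = x^3 - 478
f(7) = -135 < 0
f(8) = 34 > 0

Step 1: midpoint = (7.000000 + 8.000000)/2 = 7.500000
  f(7.500000) = -56.125000
  f(mid) < 0, so root is in [7.500000, 8.000000]

Step 2: midpoint = (7.500000 + 8.000000)/2 = 7.750000
  f(7.750000) = -12.515625
  f(mid) < 0, so root is in [7.750000, 8.000000]

Step 3: midpoint = (7.750000 + 8.000000)/2 = 7.875000
  f(7.875000) = 10.373047
  f(mid) > 0, so root is in [7.750000, 7.875000]

Step 4: midpoint = (7.750000 + 7.875000)/2 = 7.812500
  f(7.812500) = -1.162842
  f(mid) < 0, so root is in [7.812500, 7.875000]

midpoint = 7.812500


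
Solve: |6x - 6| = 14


An absolute value equation |expr| = 14 gives two cases:
Case 1: 6x - 6 = 14
  6x = 20, so x = 10/3
Case 2: 6x - 6 = -14
  6x = -8, so x = -4/3

x = -4/3, x = 10/3


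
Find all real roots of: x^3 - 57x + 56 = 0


Let p(x) = x^3 - 57x + 56. By the rational root theorem (leading coefficient 1), any rational root is an integer divisor of 56: try ±1, ±2, ... in turn.
Test x = 1: value = 0 ✓, so (x - 1) is a factor.
Synthetic division by (x - 1): bring down 1; 1(1) + 0 = 1; 1(1) - 57 = -56; (-56)(1) + 56 = 0 → quotient x^2 + x - 56, remainder 0.
Solve the quadratic x^2 + x - 56 = 0: discriminant = 1^2 - 4(1)(-56) = 1 + 224 = 225.
sqrt(225) = 15, so x = (-1 ± 15)/2: x = 7 or x = -8.

x = -8, x = 1, x = 7


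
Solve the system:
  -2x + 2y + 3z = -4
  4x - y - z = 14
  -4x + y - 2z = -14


Using Cramer's rule. Expand each determinant along the first row.
D  = (-2)*[(-1)*(-2) - (-1)*1] - 2*[4*(-2) - (-1)*(-4)] + 3*[4*1 - (-1)*(-4)]
  = (-2)*(3) - 2*(-12) + 3*(0) = 18
Dx = (-4)*[(-1)*(-2) - (-1)*1] - 2*[14*(-2) - (-1)*(-14)] + 3*[14*1 - (-1)*(-14)]
  = (-4)*(3) - 2*(-42) + 3*(0) = 72
Dy = (-2)*[14*(-2) - (-1)*(-14)] - (-4)*[4*(-2) - (-1)*(-4)] + 3*[4*(-14) - 14*(-4)]
  = (-2)*(-42) - (-4)*(-12) + 3*(0) = 36
Dz = (-2)*[(-1)*(-14) - 14*1] - 2*[4*(-14) - 14*(-4)] + (-4)*[4*1 - (-1)*(-4)]
  = (-2)*(0) - 2*(0) + (-4)*(0) = 0
x = Dx/D = 72/18 = 4, y = Dy/D = 36/18 = 2, z = Dz/D = 0/18 = 0
Check eq1: (-2)(4) + (2)(2) + (3)(0) = -4 = -4 ✓
Check eq2: (4)(4) + (-1)(2) + (-1)(0) = 14 = 14 ✓
Check eq3: (-4)(4) + (1)(2) + (-2)(0) = -14 = -14 ✓

x = 4, y = 2, z = 0


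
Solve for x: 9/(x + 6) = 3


Multiply both sides by (x + 6): 9 = 3(x + 6)
Distribute: 9 = 3x + 18
3x = 9 - 18 = -9
x = -3

x = -3


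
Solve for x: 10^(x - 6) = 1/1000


Express both sides with the same base.
1/1000 = 10^(-3)
Since the bases match, equate exponents: x - 6 = -3
So x = -3 - (-6) = 3

x = 3


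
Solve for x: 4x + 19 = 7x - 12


Starting with: 4x + 19 = 7x - 12
Move all x terms to left: (4 - 7)x = -12 - 19
Simplify: -3x = -31
Divide both sides by -3: x = 31/3

x = 31/3


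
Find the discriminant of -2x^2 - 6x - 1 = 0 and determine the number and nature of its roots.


For ax^2 + bx + c = 0, discriminant D = b^2 - 4ac
Here a = -2, b = -6, c = -1
D = (-6)^2 - 4(-2)(-1) = 36 - 8 = 28

D = 28 > 0 but not a perfect square
The equation has 2 distinct real irrational roots.

Discriminant = 28, 2 distinct real irrational roots


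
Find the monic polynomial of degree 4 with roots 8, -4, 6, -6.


A monic polynomial with roots 8, -4, 6, -6 is:
p(x) = (x - 8)(x + 4)(x - 6)(x + 6)
After multiplying by (x - 8): x - 8
After multiplying by (x + 4): x^2 - 4x - 32
After multiplying by (x - 6): x^3 - 10x^2 - 8x + 192
After multiplying by (x + 6): x^4 - 4x^3 - 68x^2 + 144x + 1152

x^4 - 4x^3 - 68x^2 + 144x + 1152


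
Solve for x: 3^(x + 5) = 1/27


Express both sides with the same base.
1/27 = 3^(-3)
Since the bases match, equate exponents: x + 5 = -3
So x = -3 - (5) = -8

x = -8


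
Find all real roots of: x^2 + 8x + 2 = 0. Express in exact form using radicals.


Using the quadratic formula: x = (-b ± sqrt(b^2 - 4ac)) / (2a)
Here a = 1, b = 8, c = 2
Discriminant = b^2 - 4ac = 8^2 - 4(1)(2) = 64 - 8 = 56
Since discriminant = 56 > 0, there are two real roots.
x = (-8 ± 2*sqrt(14)) / 2
Simplifying: x = -4 ± sqrt(14)
Numerically: x ≈ -0.2583 or x ≈ -7.7417

x = -4 + sqrt(14) or x = -4 - sqrt(14)


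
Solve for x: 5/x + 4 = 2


Subtract 4 from both sides: 5/x = -2
Multiply both sides by x: 5 = -2 * x
Divide by -2: x = -5/2

x = -5/2


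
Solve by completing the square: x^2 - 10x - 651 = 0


Start: x^2 - 10x - 651 = 0
Move constant: x^2 - 10x = 651
Half of -10 is -5, squared is 25
Add 25 to both sides: x^2 - 10x + 25 = 676
(x - 5)^2 = 676
x - 5 = ±26
x = 5 + 26 = 31 or x = 5 - 26 = -21

x = -21, x = 31


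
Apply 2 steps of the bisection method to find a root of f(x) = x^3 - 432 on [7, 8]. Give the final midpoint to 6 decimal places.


f(x) = x^3 - 432
f(7) = -89 < 0
f(8) = 80 > 0

Step 1: midpoint = (7.000000 + 8.000000)/2 = 7.500000
  f(7.500000) = -10.125000
  f(mid) < 0, so root is in [7.500000, 8.000000]

Step 2: midpoint = (7.500000 + 8.000000)/2 = 7.750000
  f(7.750000) = 33.484375
  f(mid) > 0, so root is in [7.500000, 7.750000]

midpoint = 7.750000


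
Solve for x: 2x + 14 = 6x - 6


Starting with: 2x + 14 = 6x - 6
Move all x terms to left: (2 - 6)x = -6 - 14
Simplify: -4x = -20
Divide both sides by -4: x = 5

x = 5


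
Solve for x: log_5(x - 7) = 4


Convert to exponential form: x - 7 = 5^4 = 625
x = 625 + 7 = 632
Check: log_5(632 - 7) = log_5(625) = log_5(625) = 4 ✓

x = 632


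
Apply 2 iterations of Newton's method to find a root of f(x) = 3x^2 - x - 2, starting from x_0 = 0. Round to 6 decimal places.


Newton's method: x_(n+1) = x_n - f(x_n)/f'(x_n)
f(x) = 3x^2 - x - 2
f'(x) = 6x - 1

Iteration 1:
  f(0.000000) = -2.000000
  f'(0.000000) = -1.000000
  x_1 = 0.000000 - (-2.000000)/(-1.000000) = -2.000000

Iteration 2:
  f(-2.000000) = 12.000000
  f'(-2.000000) = -13.000000
  x_2 = -2.000000 - (12.000000)/(-13.000000) = -1.076923

x_2 = -1.076923


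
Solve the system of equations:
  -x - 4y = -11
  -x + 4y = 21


Using Cramer's rule:
Determinant D = (-1)(4) - (-1)(-4) = -4 - 4 = -8
Dx = (-11)(4) - (21)(-4) = -44 + 84 = 40
Dy = (-1)(21) - (-1)(-11) = -21 - 11 = -32
x = Dx/D = 40/-8 = -5
y = Dy/D = -32/-8 = 4

x = -5, y = 4


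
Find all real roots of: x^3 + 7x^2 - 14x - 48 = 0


Let p(x) = x^3 + 7x^2 - 14x - 48. By the rational root theorem (leading coefficient 1), any rational root is an integer divisor of 48: try ±1, ±2, ... in turn.
Test x = 1: value = -54 ≠ 0.
Test x = -1: value = -28 ≠ 0.
Test x = 2: value = -40 ≠ 0.
Test x = -2: value = 0 ✓, so (x + 2) is a factor.
Synthetic division by (x + 2): bring down 1; 1(-2) + 7 = 5; 5(-2) - 14 = -24; (-24)(-2) - 48 = 0 → quotient x^2 + 5x - 24, remainder 0.
Solve the quadratic x^2 + 5x - 24 = 0: discriminant = 5^2 - 4(1)(-24) = 25 + 96 = 121.
sqrt(121) = 11, so x = (-5 ± 11)/2: x = 3 or x = -8.

x = -8, x = -2, x = 3


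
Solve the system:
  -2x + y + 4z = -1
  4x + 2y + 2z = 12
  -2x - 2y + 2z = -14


Using Cramer's rule. Expand each determinant along the first row.
D  = (-2)*[2*2 - 2*(-2)] - 1*[4*2 - 2*(-2)] + 4*[4*(-2) - 2*(-2)]
  = (-2)*(8) - 1*(12) + 4*(-4) = -44
Dx = (-1)*[2*2 - 2*(-2)] - 1*[12*2 - 2*(-14)] + 4*[12*(-2) - 2*(-14)]
  = (-1)*(8) - 1*(52) + 4*(4) = -44
Dy = (-2)*[12*2 - 2*(-14)] - (-1)*[4*2 - 2*(-2)] + 4*[4*(-14) - 12*(-2)]
  = (-2)*(52) - (-1)*(12) + 4*(-32) = -220
Dz = (-2)*[2*(-14) - 12*(-2)] - 1*[4*(-14) - 12*(-2)] + (-1)*[4*(-2) - 2*(-2)]
  = (-2)*(-4) - 1*(-32) + (-1)*(-4) = 44
x = Dx/D = -44/-44 = 1, y = Dy/D = -220/-44 = 5, z = Dz/D = 44/-44 = -1
Check eq1: (-2)(1) + (1)(5) + (4)(-1) = -1 = -1 ✓
Check eq2: (4)(1) + (2)(5) + (2)(-1) = 12 = 12 ✓
Check eq3: (-2)(1) + (-2)(5) + (2)(-1) = -14 = -14 ✓

x = 1, y = 5, z = -1


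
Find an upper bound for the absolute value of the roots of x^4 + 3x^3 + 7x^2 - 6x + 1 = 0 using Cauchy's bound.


Cauchy's bound: all roots r satisfy |r| <= 1 + max(|a_i/a_n|) for i = 0,...,n-1
where a_n is the leading coefficient.

Coefficients: [1, 3, 7, -6, 1]
Leading coefficient a_n = 1
Ratios |a_i/a_n|: 3, 7, 6, 1
Maximum ratio: 7
Cauchy's bound: |r| <= 1 + 7 = 8

Upper bound = 8


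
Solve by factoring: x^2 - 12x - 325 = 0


We need two numbers that multiply to -325 and add to -12.
Those numbers are -25 and 13 (since (-25) * 13 = -325 and (-25) + 13 = -12).
So x^2 - 12x - 325 = (x - 25)(x + 13) = 0
Setting each factor to zero: x = 25 or x = -13

x = -13, x = 25


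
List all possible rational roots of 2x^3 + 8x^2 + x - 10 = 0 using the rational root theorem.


Rational root theorem: possible roots are ±p/q where:
  p divides the constant term (-10): p ∈ {1, 2, 5, 10}
  q divides the leading coefficient (2): q ∈ {1, 2}

All possible rational roots: -10, -5, -5/2, -2, -1, -1/2, 1/2, 1, 2, 5/2, 5, 10

-10, -5, -5/2, -2, -1, -1/2, 1/2, 1, 2, 5/2, 5, 10


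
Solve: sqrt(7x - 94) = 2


Square both sides: 7x - 94 = 2^2 = 4
7x = 4 + 94 = 98
x = 14
Check: sqrt(7*14 - 94) = sqrt(4) = 2 ✓

x = 14


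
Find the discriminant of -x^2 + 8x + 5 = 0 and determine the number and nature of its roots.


For ax^2 + bx + c = 0, discriminant D = b^2 - 4ac
Here a = -1, b = 8, c = 5
D = (8)^2 - 4(-1)(5) = 64 + 20 = 84

D = 84 > 0 but not a perfect square
The equation has 2 distinct real irrational roots.

Discriminant = 84, 2 distinct real irrational roots


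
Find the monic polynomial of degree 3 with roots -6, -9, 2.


A monic polynomial with roots -6, -9, 2 is:
p(x) = (x + 6)(x + 9)(x - 2)
After multiplying by (x + 6): x + 6
After multiplying by (x + 9): x^2 + 15x + 54
After multiplying by (x - 2): x^3 + 13x^2 + 24x - 108

x^3 + 13x^2 + 24x - 108


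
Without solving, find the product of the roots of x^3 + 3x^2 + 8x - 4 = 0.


By Vieta's formulas for x^3 + bx^2 + cx + d = 0:
  r1 + r2 + r3 = -b/a = -3
  r1*r2 + r1*r3 + r2*r3 = c/a = 8
  r1*r2*r3 = -d/a = 4


Product = 4


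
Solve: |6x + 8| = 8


An absolute value equation |expr| = 8 gives two cases:
Case 1: 6x + 8 = 8
  6x = 0, so x = 0
Case 2: 6x + 8 = -8
  6x = -16, so x = -8/3

x = -8/3, x = 0


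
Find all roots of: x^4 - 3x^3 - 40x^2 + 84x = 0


The constant term is 0, so x = 0 is a root. Factor out x:
  x^3 - 3x^2 - 40x + 84 = 0
Let p(x) = x^3 - 3x^2 - 40x + 84. By the rational root theorem (leading coefficient 1), any rational root is an integer divisor of 84: try ±1, ±2, ... in turn.
Test x = 1: value = 42 ≠ 0.
Test x = -1: value = 120 ≠ 0.
Test x = 2: value = 0 ✓, so (x - 2) is a factor.
Synthetic division by (x - 2): bring down 1; 1(2) - 3 = -1; (-1)(2) - 40 = -42; (-42)(2) + 84 = 0 → quotient x^2 - x - 42, remainder 0.
Solve the quadratic x^2 - x - 42 = 0: discriminant = (-1)^2 - 4(1)(-42) = 1 + 168 = 169.
sqrt(169) = 13, so x = (1 ± 13)/2: x = 7 or x = -6.
Collecting all roots found:

x = -6, x = 0, x = 2, x = 7


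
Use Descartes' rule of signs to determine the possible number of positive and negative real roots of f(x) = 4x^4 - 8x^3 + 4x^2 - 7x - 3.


Descartes' rule of signs:

For positive roots, count sign changes in f(x) = 4x^4 - 8x^3 + 4x^2 - 7x - 3:
Signs of coefficients: +, -, +, -, -
Number of sign changes: 3
Possible positive real roots: 3, 1

For negative roots, examine f(-x) = 4x^4 + 8x^3 + 4x^2 + 7x - 3:
Signs of coefficients: +, +, +, +, -
Number of sign changes: 1
Possible negative real roots: 1

Positive roots: 3 or 1; Negative roots: 1


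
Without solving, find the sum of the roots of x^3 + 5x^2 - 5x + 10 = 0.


By Vieta's formulas for x^3 + bx^2 + cx + d = 0:
  r1 + r2 + r3 = -b/a = -5
  r1*r2 + r1*r3 + r2*r3 = c/a = -5
  r1*r2*r3 = -d/a = -10


Sum = -5


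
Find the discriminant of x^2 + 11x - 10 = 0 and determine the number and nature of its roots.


For ax^2 + bx + c = 0, discriminant D = b^2 - 4ac
Here a = 1, b = 11, c = -10
D = (11)^2 - 4(1)(-10) = 121 + 40 = 161

D = 161 > 0 but not a perfect square
The equation has 2 distinct real irrational roots.

Discriminant = 161, 2 distinct real irrational roots


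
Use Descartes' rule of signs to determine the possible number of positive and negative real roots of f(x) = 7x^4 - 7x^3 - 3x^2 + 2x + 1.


Descartes' rule of signs:

For positive roots, count sign changes in f(x) = 7x^4 - 7x^3 - 3x^2 + 2x + 1:
Signs of coefficients: +, -, -, +, +
Number of sign changes: 2
Possible positive real roots: 2, 0

For negative roots, examine f(-x) = 7x^4 + 7x^3 - 3x^2 - 2x + 1:
Signs of coefficients: +, +, -, -, +
Number of sign changes: 2
Possible negative real roots: 2, 0

Positive roots: 2 or 0; Negative roots: 2 or 0


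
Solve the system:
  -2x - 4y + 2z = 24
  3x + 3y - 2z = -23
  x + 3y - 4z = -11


Using Cramer's rule. Expand each determinant along the first row.
D  = (-2)*[3*(-4) - (-2)*3] - (-4)*[3*(-4) - (-2)*1] + 2*[3*3 - 3*1]
  = (-2)*(-6) - (-4)*(-10) + 2*(6) = -16
Dx = 24*[3*(-4) - (-2)*3] - (-4)*[(-23)*(-4) - (-2)*(-11)] + 2*[(-23)*3 - 3*(-11)]
  = 24*(-6) - (-4)*(70) + 2*(-36) = 64
Dy = (-2)*[(-23)*(-4) - (-2)*(-11)] - 24*[3*(-4) - (-2)*1] + 2*[3*(-11) - (-23)*1]
  = (-2)*(70) - 24*(-10) + 2*(-10) = 80
Dz = (-2)*[3*(-11) - (-23)*3] - (-4)*[3*(-11) - (-23)*1] + 24*[3*3 - 3*1]
  = (-2)*(36) - (-4)*(-10) + 24*(6) = 32
x = Dx/D = 64/-16 = -4, y = Dy/D = 80/-16 = -5, z = Dz/D = 32/-16 = -2
Check eq1: (-2)(-4) + (-4)(-5) + (2)(-2) = 24 = 24 ✓
Check eq2: (3)(-4) + (3)(-5) + (-2)(-2) = -23 = -23 ✓
Check eq3: (1)(-4) + (3)(-5) + (-4)(-2) = -11 = -11 ✓

x = -4, y = -5, z = -2


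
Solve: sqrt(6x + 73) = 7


Square both sides: 6x + 73 = 7^2 = 49
6x = 49 - 73 = -24
x = -4
Check: sqrt(6*(-4) + 73) = sqrt(49) = 7 ✓

x = -4


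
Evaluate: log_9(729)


We need the exponent such that 9^? = 729
9^3 = 729
Therefore log_9(729) = 3

3


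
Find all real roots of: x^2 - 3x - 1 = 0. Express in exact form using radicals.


Using the quadratic formula: x = (-b ± sqrt(b^2 - 4ac)) / (2a)
Here a = 1, b = -3, c = -1
Discriminant = b^2 - 4ac = (-3)^2 - 4(1)(-1) = 9 + 4 = 13
Since discriminant = 13 > 0, there are two real roots.
x = (3 ± sqrt(13)) / 2
Numerically: x ≈ 3.3028 or x ≈ -0.3028

x = (3 + sqrt(13)) / 2 or x = (3 - sqrt(13)) / 2


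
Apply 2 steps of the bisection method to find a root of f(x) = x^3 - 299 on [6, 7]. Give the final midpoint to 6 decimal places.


f(x) = x^3 - 299
f(6) = -83 < 0
f(7) = 44 > 0

Step 1: midpoint = (6.000000 + 7.000000)/2 = 6.500000
  f(6.500000) = -24.375000
  f(mid) < 0, so root is in [6.500000, 7.000000]

Step 2: midpoint = (6.500000 + 7.000000)/2 = 6.750000
  f(6.750000) = 8.546875
  f(mid) > 0, so root is in [6.500000, 6.750000]

midpoint = 6.750000


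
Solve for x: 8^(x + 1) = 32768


Express both sides with the same base.
32768 = 8^5
Since the bases match, equate exponents: x + 1 = 5
So x = 5 - (1) = 4

x = 4


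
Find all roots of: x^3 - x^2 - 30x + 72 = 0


Let p(x) = x^3 - x^2 - 30x + 72. By the rational root theorem (leading coefficient 1), any rational root is an integer divisor of 72: try ±1, ±2, ... in turn.
Test x = 1: value = 42 ≠ 0.
Test x = -1: value = 100 ≠ 0.
Test x = 2: value = 16 ≠ 0.
Test x = -2: value = 120 ≠ 0.
Test x = 3: value = 0 ✓, so (x - 3) is a factor.
Synthetic division by (x - 3): bring down 1; 1(3) - 1 = 2; 2(3) - 30 = -24; (-24)(3) + 72 = 0 → quotient x^2 + 2x - 24, remainder 0.
Solve the quadratic x^2 + 2x - 24 = 0: discriminant = 2^2 - 4(1)(-24) = 4 + 96 = 100.
sqrt(100) = 10, so x = (-2 ± 10)/2: x = 4 or x = -6.
Collecting all roots found:

x = -6, x = 3, x = 4


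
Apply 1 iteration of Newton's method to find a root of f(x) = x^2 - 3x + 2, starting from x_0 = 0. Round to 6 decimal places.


Newton's method: x_(n+1) = x_n - f(x_n)/f'(x_n)
f(x) = x^2 - 3x + 2
f'(x) = 2x - 3

Iteration 1:
  f(0.000000) = 2.000000
  f'(0.000000) = -3.000000
  x_1 = 0.000000 - (2.000000)/(-3.000000) = 0.666667

x_1 = 0.666667


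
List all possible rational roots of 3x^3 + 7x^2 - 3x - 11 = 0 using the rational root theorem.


Rational root theorem: possible roots are ±p/q where:
  p divides the constant term (-11): p ∈ {1, 11}
  q divides the leading coefficient (3): q ∈ {1, 3}

All possible rational roots: -11, -11/3, -1, -1/3, 1/3, 1, 11/3, 11

-11, -11/3, -1, -1/3, 1/3, 1, 11/3, 11


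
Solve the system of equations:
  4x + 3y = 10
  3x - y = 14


Using Cramer's rule:
Determinant D = (4)(-1) - (3)(3) = -4 - 9 = -13
Dx = (10)(-1) - (14)(3) = -10 - 42 = -52
Dy = (4)(14) - (3)(10) = 56 - 30 = 26
x = Dx/D = -52/-13 = 4
y = Dy/D = 26/-13 = -2

x = 4, y = -2


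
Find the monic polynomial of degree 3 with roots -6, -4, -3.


A monic polynomial with roots -6, -4, -3 is:
p(x) = (x + 6)(x + 4)(x + 3)
After multiplying by (x + 6): x + 6
After multiplying by (x + 4): x^2 + 10x + 24
After multiplying by (x + 3): x^3 + 13x^2 + 54x + 72

x^3 + 13x^2 + 54x + 72


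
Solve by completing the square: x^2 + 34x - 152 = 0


Start: x^2 + 34x - 152 = 0
Move constant: x^2 + 34x = 152
Half of 34 is 17, squared is 289
Add 289 to both sides: x^2 + 34x + 289 = 441
(x + 17)^2 = 441
x + 17 = ±21
x = -17 + 21 = 4 or x = -17 - 21 = -38

x = -38, x = 4


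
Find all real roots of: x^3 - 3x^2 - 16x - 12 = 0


Let p(x) = x^3 - 3x^2 - 16x - 12. By the rational root theorem (leading coefficient 1), any rational root is an integer divisor of 12: try ±1, ±2, ... in turn.
Test x = 1: value = -30 ≠ 0.
Test x = -1: value = 0 ✓, so (x + 1) is a factor.
Synthetic division by (x + 1): bring down 1; 1(-1) - 3 = -4; (-4)(-1) - 16 = -12; (-12)(-1) - 12 = 0 → quotient x^2 - 4x - 12, remainder 0.
Solve the quadratic x^2 - 4x - 12 = 0: discriminant = (-4)^2 - 4(1)(-12) = 16 + 48 = 64.
sqrt(64) = 8, so x = (4 ± 8)/2: x = 6 or x = -2.

x = -2, x = -1, x = 6


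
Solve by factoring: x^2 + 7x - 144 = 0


We need two numbers that multiply to -144 and add to 7.
Those numbers are 16 and -9 (since 16 * (-9) = -144 and 16 + (-9) = 7).
So x^2 + 7x - 144 = (x + 16)(x - 9) = 0
Setting each factor to zero: x = -16 or x = 9

x = -16, x = 9


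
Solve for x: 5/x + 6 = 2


Subtract 6 from both sides: 5/x = -4
Multiply both sides by x: 5 = -4 * x
Divide by -4: x = -5/4

x = -5/4


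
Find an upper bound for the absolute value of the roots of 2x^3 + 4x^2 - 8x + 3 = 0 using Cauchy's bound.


Cauchy's bound: all roots r satisfy |r| <= 1 + max(|a_i/a_n|) for i = 0,...,n-1
where a_n is the leading coefficient.

Coefficients: [2, 4, -8, 3]
Leading coefficient a_n = 2
Ratios |a_i/a_n|: 2, 4, 3/2
Maximum ratio: 4
Cauchy's bound: |r| <= 1 + 4 = 5

Upper bound = 5


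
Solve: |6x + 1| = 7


An absolute value equation |expr| = 7 gives two cases:
Case 1: 6x + 1 = 7
  6x = 6, so x = 1
Case 2: 6x + 1 = -7
  6x = -8, so x = -4/3

x = -4/3, x = 1


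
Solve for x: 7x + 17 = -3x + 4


Starting with: 7x + 17 = -3x + 4
Move all x terms to left: (7 + 3)x = 4 - 17
Simplify: 10x = -13
Divide both sides by 10: x = -13/10

x = -13/10


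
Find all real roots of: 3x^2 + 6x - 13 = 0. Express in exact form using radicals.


Using the quadratic formula: x = (-b ± sqrt(b^2 - 4ac)) / (2a)
Here a = 3, b = 6, c = -13
Discriminant = b^2 - 4ac = 6^2 - 4(3)(-13) = 36 + 156 = 192
Since discriminant = 192 > 0, there are two real roots.
x = (-6 ± 8*sqrt(3)) / 6
Simplifying: x = (-3 ± 4*sqrt(3)) / 3
Numerically: x ≈ 1.3094 or x ≈ -3.3094

x = (-3 + 4*sqrt(3)) / 3 or x = (-3 - 4*sqrt(3)) / 3


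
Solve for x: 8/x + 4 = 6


Subtract 4 from both sides: 8/x = 2
Multiply both sides by x: 8 = 2 * x
Divide by 2: x = 4

x = 4


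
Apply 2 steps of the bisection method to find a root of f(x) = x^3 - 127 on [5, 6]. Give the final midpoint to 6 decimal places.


f(x) = x^3 - 127
f(5) = -2 < 0
f(6) = 89 > 0

Step 1: midpoint = (5.000000 + 6.000000)/2 = 5.500000
  f(5.500000) = 39.375000
  f(mid) > 0, so root is in [5.000000, 5.500000]

Step 2: midpoint = (5.000000 + 5.500000)/2 = 5.250000
  f(5.250000) = 17.703125
  f(mid) > 0, so root is in [5.000000, 5.250000]

midpoint = 5.250000


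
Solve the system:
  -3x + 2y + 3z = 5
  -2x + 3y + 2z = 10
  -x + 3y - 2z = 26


Using Cramer's rule. Expand each determinant along the first row.
D  = (-3)*[3*(-2) - 2*3] - 2*[(-2)*(-2) - 2*(-1)] + 3*[(-2)*3 - 3*(-1)]
  = (-3)*(-12) - 2*(6) + 3*(-3) = 15
Dx = 5*[3*(-2) - 2*3] - 2*[10*(-2) - 2*26] + 3*[10*3 - 3*26]
  = 5*(-12) - 2*(-72) + 3*(-48) = -60
Dy = (-3)*[10*(-2) - 2*26] - 5*[(-2)*(-2) - 2*(-1)] + 3*[(-2)*26 - 10*(-1)]
  = (-3)*(-72) - 5*(6) + 3*(-42) = 60
Dz = (-3)*[3*26 - 10*3] - 2*[(-2)*26 - 10*(-1)] + 5*[(-2)*3 - 3*(-1)]
  = (-3)*(48) - 2*(-42) + 5*(-3) = -75
x = Dx/D = -60/15 = -4, y = Dy/D = 60/15 = 4, z = Dz/D = -75/15 = -5
Check eq1: (-3)(-4) + (2)(4) + (3)(-5) = 5 = 5 ✓
Check eq2: (-2)(-4) + (3)(4) + (2)(-5) = 10 = 10 ✓
Check eq3: (-1)(-4) + (3)(4) + (-2)(-5) = 26 = 26 ✓

x = -4, y = 4, z = -5


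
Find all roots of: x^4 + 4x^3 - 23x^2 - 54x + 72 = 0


Let p(x) = x^4 + 4x^3 - 23x^2 - 54x + 72. By the rational root theorem (leading coefficient 1), any rational root is an integer divisor of 72: try ±1, ±2, ... in turn.
Test x = 1: value = 0 ✓, so (x - 1) is a factor.
Synthetic division by (x - 1): bring down 1; 1(1) + 4 = 5; 5(1) - 23 = -18; (-18)(1) - 54 = -72; (-72)(1) + 72 = 0 → quotient x^3 + 5x^2 - 18x - 72, remainder 0.
Continue with the quotient x^3 + 5x^2 - 18x - 72 (candidates must divide 72; re-test x = 1 first in case it repeats).
Test x = 1: value = -84 ≠ 0.
Test x = -1: value = -50 ≠ 0.
Test x = 2: value = -80 ≠ 0.
Test x = -2: value = -24 ≠ 0.
Test x = 3: value = -54 ≠ 0.
Test x = -3: value = 0 ✓, so (x + 3) is a factor.
Synthetic division by (x + 3): bring down 1; 1(-3) + 5 = 2; 2(-3) - 18 = -24; (-24)(-3) - 72 = 0 → quotient x^2 + 2x - 24, remainder 0.
Solve the quadratic x^2 + 2x - 24 = 0: discriminant = 2^2 - 4(1)(-24) = 4 + 96 = 100.
sqrt(100) = 10, so x = (-2 ± 10)/2: x = 4 or x = -6.
Collecting all roots found:

x = -6, x = -3, x = 1, x = 4


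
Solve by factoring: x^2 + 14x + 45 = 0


We need two numbers that multiply to 45 and add to 14.
Those numbers are 5 and 9 (since 5 * 9 = 45 and 5 + 9 = 14).
So x^2 + 14x + 45 = (x + 5)(x + 9) = 0
Setting each factor to zero: x = -5 or x = -9

x = -9, x = -5


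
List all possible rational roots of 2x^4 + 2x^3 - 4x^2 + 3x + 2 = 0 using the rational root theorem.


Rational root theorem: possible roots are ±p/q where:
  p divides the constant term (2): p ∈ {1, 2}
  q divides the leading coefficient (2): q ∈ {1, 2}

All possible rational roots: -2, -1, -1/2, 1/2, 1, 2

-2, -1, -1/2, 1/2, 1, 2
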